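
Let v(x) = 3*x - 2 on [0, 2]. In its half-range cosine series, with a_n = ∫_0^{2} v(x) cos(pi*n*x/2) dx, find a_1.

-24/pi**2

a_1 = ∫_0^{2} (3*x - 2) cos(pi*x/2) dx.
Integrating by parts (boundary term plus one more integral), an antiderivative of (3*x - 2) cos(pi*x/2) is 6*x*sin(pi*x/2)/pi - 4*sin(pi*x/2)/pi + 12*cos(pi*x/2)/pi**2; evaluating from 0 to 2: ∫_{0}^{2} (3*x - 2) cos(pi*x/2) dx = (-12/pi**2) - (12/pi**2) = -24/pi**2.
Hence a_1 = -24/pi**2.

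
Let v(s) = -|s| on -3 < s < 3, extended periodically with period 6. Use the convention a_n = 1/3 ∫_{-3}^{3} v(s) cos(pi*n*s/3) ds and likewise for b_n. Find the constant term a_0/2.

a_0 = 1/3 ∫_{-3}^{3} v(s) ds = 1/3 · (-9) = -3.
So the constant term a_0/2 = -3/2.

-3/2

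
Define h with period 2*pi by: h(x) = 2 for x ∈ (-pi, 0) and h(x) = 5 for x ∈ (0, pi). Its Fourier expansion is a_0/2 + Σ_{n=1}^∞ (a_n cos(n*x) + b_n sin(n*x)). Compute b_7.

6/(7*pi)

b_7 = 1/pi ∫_{-pi}^{pi} h(x) sin(7*x) dx.
Split the integral at the breakpoints.
Directly, an antiderivative of (2) sin(7*x) is -2*cos(7*x)/7; evaluating from -pi to 0: ∫_{-pi}^{0} (2) sin(7*x) dx = (-2/7) - (2/7) = -4/7.
Directly, an antiderivative of (5) sin(7*x) is -5*cos(7*x)/7; evaluating from 0 to pi: ∫_{0}^{pi} (5) sin(7*x) dx = (5/7) - (-5/7) = 10/7.
Summing the pieces and multiplying by (1/pi) gives b_7 = 6/(7*pi).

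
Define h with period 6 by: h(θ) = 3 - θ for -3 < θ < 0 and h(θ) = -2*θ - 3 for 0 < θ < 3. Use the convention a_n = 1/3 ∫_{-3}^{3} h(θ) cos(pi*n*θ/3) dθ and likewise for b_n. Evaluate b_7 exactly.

-3/pi

b_7 = 1/3 ∫_{-3}^{3} h(θ) sin(7*pi*θ/3) dθ.
Split the integral at the breakpoints.
Integrating by parts (boundary term plus one more integral), an antiderivative of (3 - θ) sin(7*pi*θ/3) is 3*θ*cos(7*pi*θ/3)/(7*pi) - 9*sin(7*pi*θ/3)/(49*pi**2) - 9*cos(7*pi*θ/3)/(7*pi); evaluating from -3 to 0: ∫_{-3}^{0} (3 - θ) sin(7*pi*θ/3) dθ = (-9/(7*pi)) - (18/(7*pi)) = -27/(7*pi).
Integrating by parts (boundary term plus one more integral), an antiderivative of (-2*θ - 3) sin(7*pi*θ/3) is 6*θ*cos(7*pi*θ/3)/(7*pi) - 18*sin(7*pi*θ/3)/(49*pi**2) + 9*cos(7*pi*θ/3)/(7*pi); evaluating from 0 to 3: ∫_{0}^{3} (-2*θ - 3) sin(7*pi*θ/3) dθ = (-27/(7*pi)) - (9/(7*pi)) = -36/(7*pi).
Summing the pieces and multiplying by (1/3) gives b_7 = -3/pi.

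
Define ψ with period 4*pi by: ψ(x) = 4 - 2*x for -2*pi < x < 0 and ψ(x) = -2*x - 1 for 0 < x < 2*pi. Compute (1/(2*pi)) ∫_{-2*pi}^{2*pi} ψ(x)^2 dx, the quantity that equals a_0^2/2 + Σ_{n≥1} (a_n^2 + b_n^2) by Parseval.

(1/(2*pi)) ∫_{-2*pi}^{2*pi} ψ(x)^2 dx = (1/(2*pi)) · (2*pi*(51 + 60*pi + 32*pi**2)/3) = 17 + 20*pi + 32*pi**2/3.

17 + 20*pi + 32*pi**2/3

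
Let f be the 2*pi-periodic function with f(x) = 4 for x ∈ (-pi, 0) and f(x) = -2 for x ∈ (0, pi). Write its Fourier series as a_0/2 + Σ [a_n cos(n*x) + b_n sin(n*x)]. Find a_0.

a_0 = 1/pi ∫_{-pi}^{pi} f(x) dx = 1/pi · (2*pi) = 2.

2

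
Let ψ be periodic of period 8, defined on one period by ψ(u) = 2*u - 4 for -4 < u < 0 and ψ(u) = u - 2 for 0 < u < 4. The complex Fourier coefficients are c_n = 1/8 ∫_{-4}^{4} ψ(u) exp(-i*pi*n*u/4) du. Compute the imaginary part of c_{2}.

3/pi

Since ψ is real-valued, Im(c_{2}) = -1/8 ∫_{-4}^{4} ψ(u) sin(pi*u/2) du = -b_{2}/2.
Split the integral at the breakpoints.
Integrating by parts (boundary term plus one more integral), an antiderivative of (2*u - 4) sin(pi*u/2) is -4*u*cos(pi*u/2)/pi + 8*sin(pi*u/2)/pi**2 + 8*cos(pi*u/2)/pi; evaluating from -4 to 0: ∫_{-4}^{0} (2*u - 4) sin(pi*u/2) du = (8/pi) - (24/pi) = -16/pi.
Integrating by parts (boundary term plus one more integral), an antiderivative of (u - 2) sin(pi*u/2) is -2*u*cos(pi*u/2)/pi + 4*sin(pi*u/2)/pi**2 + 4*cos(pi*u/2)/pi; evaluating from 0 to 4: ∫_{0}^{4} (u - 2) sin(pi*u/2) du = (-4/pi) - (4/pi) = -8/pi.
So ∫_{-4}^{4} ψ(u) sin(pi*u/2) du = -24/pi.
Hence Im(c_{2}) = (-1/8)·(-24/pi) = 3/pi.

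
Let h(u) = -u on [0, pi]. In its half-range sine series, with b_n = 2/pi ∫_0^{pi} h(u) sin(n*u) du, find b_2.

1

b_2 = 2/pi ∫_0^{pi} (-u) sin(2*u) du.
Integrating by parts (boundary term plus one more integral), an antiderivative of (-u) sin(2*u) is u*cos(2*u)/2 - sin(2*u)/4; evaluating from 0 to pi: ∫_{0}^{pi} (-u) sin(2*u) du = (pi/2) - (0) = pi/2.
Hence b_2 = (2/pi)·(pi/2) = 1.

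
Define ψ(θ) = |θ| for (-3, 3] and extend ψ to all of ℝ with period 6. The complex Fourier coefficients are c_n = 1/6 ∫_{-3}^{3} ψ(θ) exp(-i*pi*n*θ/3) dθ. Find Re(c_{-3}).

-2/(3*pi**2)

Since ψ is real-valued, Re(c_{-3}) = 1/6 ∫_{-3}^{3} ψ(θ) cos(-pi*θ) dθ = a_{3}/2.
ψ is even and cos(-pi*θ) is even, so the integrand is even: ∫_{-3}^{3} ψ(θ) cos(-pi*θ) dθ = 2∫_0^{3} ψ(θ) cos(-pi*θ) dθ.
Integrating by parts (boundary term plus one more integral), an antiderivative of (θ) cos(-pi*θ) is θ*sin(pi*θ)/pi + cos(pi*θ)/pi**2; evaluating from 0 to 3: ∫_{0}^{3} (θ) cos(-pi*θ) dθ = (-1/pi**2) - (pi**(-2)) = -2/pi**2.
So ∫_{-3}^{3} ψ(θ) cos(-pi*θ) dθ = -4/pi**2.
Hence Re(c_{-3}) = (1/6)·(-4/pi**2) = -2/(3*pi**2).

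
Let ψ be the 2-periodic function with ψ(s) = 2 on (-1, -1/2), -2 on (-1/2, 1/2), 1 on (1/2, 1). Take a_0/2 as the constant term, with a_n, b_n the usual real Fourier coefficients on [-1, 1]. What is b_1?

b_1 = ∫_{-1}^{1} ψ(s) sin(pi*s) ds.
Split the integral at the breakpoints.
Directly, an antiderivative of (2) sin(pi*s) is -2*cos(pi*s)/pi; evaluating from -1 to -1/2: ∫_{-1}^{-1/2} (2) sin(pi*s) ds = (0) - (2/pi) = -2/pi.
Directly, an antiderivative of (-2) sin(pi*s) is 2*cos(pi*s)/pi; evaluating from -1/2 to 1/2: ∫_{-1/2}^{1/2} (-2) sin(pi*s) ds = (0) - (0) = 0.
Directly, an antiderivative of (1) sin(pi*s) is -cos(pi*s)/pi; evaluating from 1/2 to 1: ∫_{1/2}^{1} (1) sin(pi*s) ds = (1/pi) - (0) = 1/pi.
Summing the pieces gives b_1 = -1/pi.

-1/pi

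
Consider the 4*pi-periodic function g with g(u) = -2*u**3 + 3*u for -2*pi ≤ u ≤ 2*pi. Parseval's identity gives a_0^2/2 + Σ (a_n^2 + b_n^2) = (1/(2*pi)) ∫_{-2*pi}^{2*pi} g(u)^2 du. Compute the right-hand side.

8*pi**2*(-336*pi**2 + 105 + 320*pi**4)/35

(1/(2*pi)) ∫_{-2*pi}^{2*pi} g(u)^2 du = (1/(2*pi)) · (16*pi**3*(-336*pi**2 + 105 + 320*pi**4)/35) = 8*pi**2*(-336*pi**2 + 105 + 320*pi**4)/35.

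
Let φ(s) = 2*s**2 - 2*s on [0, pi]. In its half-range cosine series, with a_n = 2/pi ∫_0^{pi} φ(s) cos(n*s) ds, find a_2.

2

a_2 = 2/pi ∫_0^{pi} (2*s**2 - 2*s) cos(2*s) ds.
Integrating by parts twice (tabular method), an antiderivative of (2*s**2 - 2*s) cos(2*s) is s**2*sin(2*s) - s*sin(2*s) + s*cos(2*s) - sin(2*s)/2 - cos(2*s)/2; evaluating from 0 to pi: ∫_{0}^{pi} (2*s**2 - 2*s) cos(2*s) ds = (-1/2 + pi) - (-1/2) = pi.
Hence a_2 = (2/pi)·(pi) = 2.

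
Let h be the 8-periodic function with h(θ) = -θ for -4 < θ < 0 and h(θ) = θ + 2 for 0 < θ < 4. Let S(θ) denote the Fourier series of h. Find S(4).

5

θ = 4 differs from θ = -4 by 1 full period(s), and the series is 8-periodic.
At θ = -4 the one-sided limits are h(-4^-) = 6 and h(-4^+) = 4.
By Dirichlet's theorem the series converges to their average, [(6) + (4)]/2 = 5.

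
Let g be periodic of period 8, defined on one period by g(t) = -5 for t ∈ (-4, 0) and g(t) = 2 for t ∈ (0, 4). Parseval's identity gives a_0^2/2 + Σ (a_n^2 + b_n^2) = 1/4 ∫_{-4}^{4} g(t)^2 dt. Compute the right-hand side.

1/4 ∫_{-4}^{4} g(t)^2 dt = 1/4 · (116) = 29.

29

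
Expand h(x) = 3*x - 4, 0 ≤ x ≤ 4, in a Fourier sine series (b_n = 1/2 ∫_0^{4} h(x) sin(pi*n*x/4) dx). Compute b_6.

-4/pi

b_6 = 1/2 ∫_0^{4} (3*x - 4) sin(3*pi*x/2) dx.
Integrating by parts (boundary term plus one more integral), an antiderivative of (3*x - 4) sin(3*pi*x/2) is -2*x*cos(3*pi*x/2)/pi + 4*sin(3*pi*x/2)/(3*pi**2) + 8*cos(3*pi*x/2)/(3*pi); evaluating from 0 to 4: ∫_{0}^{4} (3*x - 4) sin(3*pi*x/2) dx = (-16/(3*pi)) - (8/(3*pi)) = -8/pi.
Hence b_6 = (1/2)·(-8/pi) = -4/pi.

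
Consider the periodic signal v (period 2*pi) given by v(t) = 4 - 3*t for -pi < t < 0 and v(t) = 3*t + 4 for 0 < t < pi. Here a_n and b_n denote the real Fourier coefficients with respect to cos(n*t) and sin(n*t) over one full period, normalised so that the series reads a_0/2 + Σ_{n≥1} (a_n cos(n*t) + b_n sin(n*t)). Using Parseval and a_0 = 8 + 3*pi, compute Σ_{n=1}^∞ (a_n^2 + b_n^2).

Parseval: a_0^2/2 + Σ_{n≥1} (a_n^2+b_n^2) = 1/pi ∫_{-pi}^{pi} v(t)^2 dt = 32 + 6*pi**2 + 24*pi.
Subtract a_0^2/2 = (8 + 3*pi)**2/2: Σ (a_n^2+b_n^2) = 3*pi**2/2.

3*pi**2/2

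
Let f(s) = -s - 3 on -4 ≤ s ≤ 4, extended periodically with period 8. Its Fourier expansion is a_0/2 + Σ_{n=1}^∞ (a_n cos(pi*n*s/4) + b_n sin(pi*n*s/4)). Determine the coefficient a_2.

0

a_2 = 1/4 ∫_{-4}^{4} f(s) cos(pi*s/2) ds.
Integrating by parts (boundary term plus one more integral), an antiderivative of (-s - 3) cos(pi*s/2) is -2*s*sin(pi*s/2)/pi - 6*sin(pi*s/2)/pi - 4*cos(pi*s/2)/pi**2; evaluating from -4 to 4: ∫_{-4}^{4} (-s - 3) cos(pi*s/2) ds = (-4/pi**2) - (-4/pi**2) = 0.
Hence a_2 = (1/4)·(0) = 0.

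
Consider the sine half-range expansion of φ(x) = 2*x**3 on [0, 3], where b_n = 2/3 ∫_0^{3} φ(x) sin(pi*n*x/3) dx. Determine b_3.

-24/pi**3 + 36/pi

b_3 = 2/3 ∫_0^{3} (2*x**3) sin(pi*x) dx.
Integrating by parts three times (tabular method), an antiderivative of (2*x**3) sin(pi*x) is -2*x**3*cos(pi*x)/pi + 6*x**2*sin(pi*x)/pi**2 + 12*x*cos(pi*x)/pi**3 - 12*sin(pi*x)/pi**4; evaluating from 0 to 3: ∫_{0}^{3} (2*x**3) sin(pi*x) dx = (-36/pi**3 + 54/pi) - (0) = -36/pi**3 + 54/pi.
Hence b_3 = (2/3)·(-36/pi**3 + 54/pi) = -24/pi**3 + 36/pi.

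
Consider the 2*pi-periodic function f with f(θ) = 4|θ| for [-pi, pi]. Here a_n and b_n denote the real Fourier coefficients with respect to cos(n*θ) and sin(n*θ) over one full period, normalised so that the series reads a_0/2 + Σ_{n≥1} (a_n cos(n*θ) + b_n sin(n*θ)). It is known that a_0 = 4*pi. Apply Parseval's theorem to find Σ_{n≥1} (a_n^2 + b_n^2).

8*pi**2/3

Parseval: a_0^2/2 + Σ_{n≥1} (a_n^2+b_n^2) = 1/pi ∫_{-pi}^{pi} f(θ)^2 dθ = 32*pi**2/3.
Subtract a_0^2/2 = 8*pi**2: Σ (a_n^2+b_n^2) = 8*pi**2/3.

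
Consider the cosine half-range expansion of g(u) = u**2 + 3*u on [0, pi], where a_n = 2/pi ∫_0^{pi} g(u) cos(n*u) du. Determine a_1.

-4 - 12/pi

a_1 = 2/pi ∫_0^{pi} (u**2 + 3*u) cos(u) du.
Integrating by parts twice (tabular method), an antiderivative of (u**2 + 3*u) cos(u) is u**2*sin(u) + 3*u*sin(u) + 2*u*cos(u) - 2*sin(u) + 3*cos(u); evaluating from 0 to pi: ∫_{0}^{pi} (u**2 + 3*u) cos(u) du = (-2*pi - 3) - (3) = -2*pi - 6.
Hence a_1 = (2/pi)·(-2*pi - 6) = -4 - 12/pi.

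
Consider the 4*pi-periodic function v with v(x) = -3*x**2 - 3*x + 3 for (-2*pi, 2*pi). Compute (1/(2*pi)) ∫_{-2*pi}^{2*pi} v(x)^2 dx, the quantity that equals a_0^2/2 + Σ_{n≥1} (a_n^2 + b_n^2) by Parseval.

(1/(2*pi)) ∫_{-2*pi}^{2*pi} v(x)^2 dx = (1/(2*pi)) · (-48*pi**3 + 36*pi + 576*pi**5/5) = -24*pi**2 + 18 + 288*pi**4/5.

-24*pi**2 + 18 + 288*pi**4/5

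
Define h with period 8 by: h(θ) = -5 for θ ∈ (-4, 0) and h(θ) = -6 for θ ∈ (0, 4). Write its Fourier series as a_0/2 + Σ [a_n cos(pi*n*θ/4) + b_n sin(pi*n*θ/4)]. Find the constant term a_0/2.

-11/2

a_0 = 1/4 ∫_{-4}^{4} h(θ) dθ = 1/4 · (-44) = -11.
So the constant term a_0/2 = -11/2.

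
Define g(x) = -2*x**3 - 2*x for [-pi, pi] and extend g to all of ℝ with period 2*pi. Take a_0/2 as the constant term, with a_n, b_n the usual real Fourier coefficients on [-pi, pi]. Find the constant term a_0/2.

a_0 = 1/pi ∫_{-pi}^{pi} g(x) dx = 1/pi · (0) = 0.
So the constant term a_0/2 = 0.

0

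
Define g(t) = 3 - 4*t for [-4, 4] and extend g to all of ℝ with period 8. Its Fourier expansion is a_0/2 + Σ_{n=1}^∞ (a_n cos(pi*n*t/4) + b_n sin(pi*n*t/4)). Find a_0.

6

a_0 = 1/4 ∫_{-4}^{4} g(t) dt = 1/4 · (24) = 6.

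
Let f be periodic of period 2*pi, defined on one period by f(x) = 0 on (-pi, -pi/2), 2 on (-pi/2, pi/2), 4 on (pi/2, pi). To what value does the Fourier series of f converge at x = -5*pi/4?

x = -5*pi/4 differs from x = 3*pi/4 by -1 full period(s), and the series is 2*pi-periodic.
f is continuous at x = 3*pi/4 with value 4, so the series converges to 4 there.

4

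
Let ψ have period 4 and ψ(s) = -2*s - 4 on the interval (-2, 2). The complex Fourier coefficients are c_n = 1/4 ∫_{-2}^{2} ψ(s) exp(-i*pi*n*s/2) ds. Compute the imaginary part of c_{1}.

4/pi

Since ψ is real-valued, Im(c_{1}) = -1/4 ∫_{-2}^{2} ψ(s) sin(pi*s/2) ds = -b_{1}/2.
Integrating by parts (boundary term plus one more integral), an antiderivative of (-2*s - 4) sin(pi*s/2) is 4*s*cos(pi*s/2)/pi - 8*sin(pi*s/2)/pi**2 + 8*cos(pi*s/2)/pi; evaluating from -2 to 2: ∫_{-2}^{2} (-2*s - 4) sin(pi*s/2) ds = (-16/pi) - (0) = -16/pi.
Hence Im(c_{1}) = (-1/4)·(-16/pi) = 4/pi.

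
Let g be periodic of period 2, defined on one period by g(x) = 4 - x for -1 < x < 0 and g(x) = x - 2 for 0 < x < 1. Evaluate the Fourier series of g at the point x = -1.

At x = -1 the one-sided limits are g(-1^-) = -1 and g(-1^+) = 5.
By Dirichlet's theorem the series converges to their average, [(-1) + (5)]/2 = 2.

2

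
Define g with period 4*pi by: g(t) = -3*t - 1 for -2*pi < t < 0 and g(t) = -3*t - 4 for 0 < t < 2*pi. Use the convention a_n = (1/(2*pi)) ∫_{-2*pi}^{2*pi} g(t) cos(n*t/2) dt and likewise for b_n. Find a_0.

-5

a_0 = (1/(2*pi)) ∫_{-2*pi}^{2*pi} g(t) dt = (1/(2*pi)) · (-10*pi) = -5.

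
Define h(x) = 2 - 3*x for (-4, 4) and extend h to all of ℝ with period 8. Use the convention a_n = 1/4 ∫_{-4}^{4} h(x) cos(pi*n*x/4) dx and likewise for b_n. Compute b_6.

b_6 = 1/4 ∫_{-4}^{4} h(x) sin(3*pi*x/2) dx.
Integrating by parts (boundary term plus one more integral), an antiderivative of (2 - 3*x) sin(3*pi*x/2) is 2*x*cos(3*pi*x/2)/pi - 4*sin(3*pi*x/2)/(3*pi**2) - 4*cos(3*pi*x/2)/(3*pi); evaluating from -4 to 4: ∫_{-4}^{4} (2 - 3*x) sin(3*pi*x/2) dx = (20/(3*pi)) - (-28/(3*pi)) = 16/pi.
Hence b_6 = (1/4)·(16/pi) = 4/pi.

4/pi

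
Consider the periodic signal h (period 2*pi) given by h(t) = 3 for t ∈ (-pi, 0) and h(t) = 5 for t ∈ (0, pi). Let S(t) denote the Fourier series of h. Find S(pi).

At t = pi the one-sided limits are h(pi^-) = 5 and h(pi^+) = 3.
By Dirichlet's theorem the series converges to their average, [(5) + (3)]/2 = 4.

4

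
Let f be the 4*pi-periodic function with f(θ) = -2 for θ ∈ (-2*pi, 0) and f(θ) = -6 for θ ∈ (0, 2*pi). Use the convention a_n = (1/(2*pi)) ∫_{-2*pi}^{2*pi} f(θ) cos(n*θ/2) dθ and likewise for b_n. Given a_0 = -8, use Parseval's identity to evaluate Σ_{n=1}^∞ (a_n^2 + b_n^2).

8

Parseval: a_0^2/2 + Σ_{n≥1} (a_n^2+b_n^2) = (1/(2*pi)) ∫_{-2*pi}^{2*pi} f(θ)^2 dθ = 40.
Subtract a_0^2/2 = 32: Σ (a_n^2+b_n^2) = 8.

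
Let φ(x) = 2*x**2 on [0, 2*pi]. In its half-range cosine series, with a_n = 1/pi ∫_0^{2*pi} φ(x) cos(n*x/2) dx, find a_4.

a_4 = 1/pi ∫_0^{2*pi} (2*x**2) cos(2*x) dx.
Integrating by parts twice (tabular method), an antiderivative of (2*x**2) cos(2*x) is x**2*sin(2*x) + x*cos(2*x) - sin(2*x)/2; evaluating from 0 to 2*pi: ∫_{0}^{2*pi} (2*x**2) cos(2*x) dx = (2*pi) - (0) = 2*pi.
Hence a_4 = (1/pi)·(2*pi) = 2.

2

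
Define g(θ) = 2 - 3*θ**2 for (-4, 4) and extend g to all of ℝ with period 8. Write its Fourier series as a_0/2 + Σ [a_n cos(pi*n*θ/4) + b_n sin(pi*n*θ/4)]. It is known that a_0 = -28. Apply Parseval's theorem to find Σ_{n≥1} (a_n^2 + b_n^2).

Parseval: a_0^2/2 + Σ_{n≥1} (a_n^2+b_n^2) = 1/4 ∫_{-4}^{4} g(θ)^2 dθ = 4008/5.
Subtract a_0^2/2 = 392: Σ (a_n^2+b_n^2) = 2048/5.

2048/5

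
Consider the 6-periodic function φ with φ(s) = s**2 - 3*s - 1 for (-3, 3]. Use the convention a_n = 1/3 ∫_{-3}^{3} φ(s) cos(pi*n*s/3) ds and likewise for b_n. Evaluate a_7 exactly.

a_7 = 1/3 ∫_{-3}^{3} φ(s) cos(7*pi*s/3) ds.
Integrating by parts twice (tabular method), an antiderivative of (s**2 - 3*s - 1) cos(7*pi*s/3) is 3*s**2*sin(7*pi*s/3)/(7*pi) - 9*s*sin(7*pi*s/3)/(7*pi) + 18*s*cos(7*pi*s/3)/(49*pi**2) - 3*sin(7*pi*s/3)/(7*pi) - 54*sin(7*pi*s/3)/(343*pi**3) - 27*cos(7*pi*s/3)/(49*pi**2); evaluating from -3 to 3: ∫_{-3}^{3} (s**2 - 3*s - 1) cos(7*pi*s/3) ds = (-27/(49*pi**2)) - (81/(49*pi**2)) = -108/(49*pi**2).
Hence a_7 = (1/3)·(-108/(49*pi**2)) = -36/(49*pi**2).

-36/(49*pi**2)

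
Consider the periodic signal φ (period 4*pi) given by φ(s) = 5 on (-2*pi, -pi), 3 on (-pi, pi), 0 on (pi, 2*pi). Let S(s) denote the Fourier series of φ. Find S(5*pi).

s = 5*pi differs from s = pi by 1 full period(s), and the series is 4*pi-periodic.
At s = pi the one-sided limits are φ(pi^-) = 3 and φ(pi^+) = 0.
By Dirichlet's theorem the series converges to their average, [(3) + (0)]/2 = 3/2.

3/2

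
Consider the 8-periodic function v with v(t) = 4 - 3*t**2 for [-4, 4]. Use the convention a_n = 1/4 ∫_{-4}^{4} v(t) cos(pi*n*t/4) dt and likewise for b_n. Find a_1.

a_1 = 1/4 ∫_{-4}^{4} v(t) cos(pi*t/4) dt.
v is even and cos(pi*t/4) is even, so the integrand is even and a_1 = 1/2 ∫_0^{4} v(t) cos(pi*t/4) dt.
Integrating by parts twice (tabular method), an antiderivative of (4 - 3*t**2) cos(pi*t/4) is -12*t**2*sin(pi*t/4)/pi - 96*t*cos(pi*t/4)/pi**2 + 16*sin(pi*t/4)/pi + 384*sin(pi*t/4)/pi**3; evaluating from 0 to 4: ∫_{0}^{4} (4 - 3*t**2) cos(pi*t/4) dt = (384/pi**2) - (0) = 384/pi**2.
Hence a_1 = (1/2)·(384/pi**2) = 192/pi**2.

192/pi**2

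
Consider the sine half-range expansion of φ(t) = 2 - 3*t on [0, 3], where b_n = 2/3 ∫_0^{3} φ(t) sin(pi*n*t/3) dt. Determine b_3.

b_3 = 2/3 ∫_0^{3} (2 - 3*t) sin(pi*t) dt.
Integrating by parts (boundary term plus one more integral), an antiderivative of (2 - 3*t) sin(pi*t) is 3*t*cos(pi*t)/pi - 3*sin(pi*t)/pi**2 - 2*cos(pi*t)/pi; evaluating from 0 to 3: ∫_{0}^{3} (2 - 3*t) sin(pi*t) dt = (-7/pi) - (-2/pi) = -5/pi.
Hence b_3 = (2/3)·(-5/pi) = -10/(3*pi).

-10/(3*pi)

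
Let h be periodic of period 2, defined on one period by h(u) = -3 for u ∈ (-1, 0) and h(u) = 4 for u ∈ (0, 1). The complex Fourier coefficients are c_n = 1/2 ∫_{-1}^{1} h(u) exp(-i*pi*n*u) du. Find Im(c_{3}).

Since h is real-valued, Im(c_{3}) = -1/2 ∫_{-1}^{1} h(u) sin(3*pi*u) du = -b_{3}/2.
Split the integral at the breakpoints.
Directly, an antiderivative of (-3) sin(3*pi*u) is cos(3*pi*u)/pi; evaluating from -1 to 0: ∫_{-1}^{0} (-3) sin(3*pi*u) du = (1/pi) - (-1/pi) = 2/pi.
Directly, an antiderivative of (4) sin(3*pi*u) is -4*cos(3*pi*u)/(3*pi); evaluating from 0 to 1: ∫_{0}^{1} (4) sin(3*pi*u) du = (4/(3*pi)) - (-4/(3*pi)) = 8/(3*pi).
So ∫_{-1}^{1} h(u) sin(3*pi*u) du = 14/(3*pi).
Hence Im(c_{3}) = (-1/2)·(14/(3*pi)) = -7/(3*pi).

-7/(3*pi)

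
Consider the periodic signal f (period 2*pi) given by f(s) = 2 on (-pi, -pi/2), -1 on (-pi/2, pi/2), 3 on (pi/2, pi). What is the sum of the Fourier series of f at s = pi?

5/2

s = pi differs from s = -pi by 1 full period(s), and the series is 2*pi-periodic.
At s = -pi the one-sided limits are f(-pi^-) = 3 and f(-pi^+) = 2.
By Dirichlet's theorem the series converges to their average, [(3) + (2)]/2 = 5/2.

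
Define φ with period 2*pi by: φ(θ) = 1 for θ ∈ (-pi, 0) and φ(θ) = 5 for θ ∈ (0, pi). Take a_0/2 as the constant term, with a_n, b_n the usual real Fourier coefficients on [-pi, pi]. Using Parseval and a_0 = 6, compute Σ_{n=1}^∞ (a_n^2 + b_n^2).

8

Parseval: a_0^2/2 + Σ_{n≥1} (a_n^2+b_n^2) = 1/pi ∫_{-pi}^{pi} φ(θ)^2 dθ = 26.
Subtract a_0^2/2 = 18: Σ (a_n^2+b_n^2) = 8.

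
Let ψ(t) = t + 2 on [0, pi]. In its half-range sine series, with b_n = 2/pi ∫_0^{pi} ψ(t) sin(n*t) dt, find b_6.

b_6 = 2/pi ∫_0^{pi} (t + 2) sin(6*t) dt.
Integrating by parts (boundary term plus one more integral), an antiderivative of (t + 2) sin(6*t) is -t*cos(6*t)/6 + sin(6*t)/36 - cos(6*t)/3; evaluating from 0 to pi: ∫_{0}^{pi} (t + 2) sin(6*t) dt = (-pi/6 - 1/3) - (-1/3) = -pi/6.
Hence b_6 = (2/pi)·(-pi/6) = -1/3.

-1/3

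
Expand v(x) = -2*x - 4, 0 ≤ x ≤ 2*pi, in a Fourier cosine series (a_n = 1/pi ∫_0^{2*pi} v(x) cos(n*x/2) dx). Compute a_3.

a_3 = 1/pi ∫_0^{2*pi} (-2*x - 4) cos(3*x/2) dx.
Integrating by parts (boundary term plus one more integral), an antiderivative of (-2*x - 4) cos(3*x/2) is -4*x*sin(3*x/2)/3 - 8*sin(3*x/2)/3 - 8*cos(3*x/2)/9; evaluating from 0 to 2*pi: ∫_{0}^{2*pi} (-2*x - 4) cos(3*x/2) dx = (8/9) - (-8/9) = 16/9.
Hence a_3 = (1/pi)·(16/9) = 16/(9*pi).

16/(9*pi)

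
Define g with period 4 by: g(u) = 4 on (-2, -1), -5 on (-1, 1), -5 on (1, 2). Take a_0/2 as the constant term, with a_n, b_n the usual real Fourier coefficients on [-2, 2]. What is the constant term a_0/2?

a_0 = 1/2 ∫_{-2}^{2} g(u) du = 1/2 · (-11) = -11/2.
So the constant term a_0/2 = -11/4.

-11/4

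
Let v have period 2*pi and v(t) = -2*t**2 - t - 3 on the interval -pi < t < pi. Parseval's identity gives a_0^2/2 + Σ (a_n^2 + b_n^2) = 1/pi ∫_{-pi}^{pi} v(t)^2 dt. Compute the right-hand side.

1/pi ∫_{-pi}^{pi} v(t)^2 dt = 1/pi · (2*pi*(135 + 65*pi**2 + 12*pi**4)/15) = 18 + 26*pi**2/3 + 8*pi**4/5.

18 + 26*pi**2/3 + 8*pi**4/5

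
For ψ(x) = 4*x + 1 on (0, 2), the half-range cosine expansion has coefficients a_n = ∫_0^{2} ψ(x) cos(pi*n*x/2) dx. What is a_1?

-32/pi**2

a_1 = ∫_0^{2} (4*x + 1) cos(pi*x/2) dx.
Integrating by parts (boundary term plus one more integral), an antiderivative of (4*x + 1) cos(pi*x/2) is 8*x*sin(pi*x/2)/pi + 2*sin(pi*x/2)/pi + 16*cos(pi*x/2)/pi**2; evaluating from 0 to 2: ∫_{0}^{2} (4*x + 1) cos(pi*x/2) dx = (-16/pi**2) - (16/pi**2) = -32/pi**2.
Hence a_1 = -32/pi**2.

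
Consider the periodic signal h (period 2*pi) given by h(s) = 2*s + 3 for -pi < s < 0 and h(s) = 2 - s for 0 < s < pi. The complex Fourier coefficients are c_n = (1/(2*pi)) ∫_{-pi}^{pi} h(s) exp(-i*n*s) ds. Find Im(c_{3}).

Since h is real-valued, Im(c_{3}) = -(1/(2*pi)) ∫_{-pi}^{pi} h(s) sin(3*s) ds = -b_{3}/2.
Split the integral at the breakpoints.
Integrating by parts (boundary term plus one more integral), an antiderivative of (2*s + 3) sin(3*s) is -2*s*cos(3*s)/3 + 2*sin(3*s)/9 - cos(3*s); evaluating from -pi to 0: ∫_{-pi}^{0} (2*s + 3) sin(3*s) ds = (-1) - (1 - 2*pi/3) = -2 + 2*pi/3.
Integrating by parts (boundary term plus one more integral), an antiderivative of (2 - s) sin(3*s) is s*cos(3*s)/3 - sin(3*s)/9 - 2*cos(3*s)/3; evaluating from 0 to pi: ∫_{0}^{pi} (2 - s) sin(3*s) ds = (2/3 - pi/3) - (-2/3) = 4/3 - pi/3.
So ∫_{-pi}^{pi} h(s) sin(3*s) ds = -2/3 + pi/3.
Hence Im(c_{3}) = (-1/(2*pi))·(-2/3 + pi/3) = (2 - pi)/(6*pi).

(2 - pi)/(6*pi)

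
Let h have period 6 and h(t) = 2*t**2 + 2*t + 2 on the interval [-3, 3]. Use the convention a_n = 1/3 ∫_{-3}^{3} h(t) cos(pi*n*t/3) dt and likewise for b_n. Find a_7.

-72/(49*pi**2)

a_7 = 1/3 ∫_{-3}^{3} h(t) cos(7*pi*t/3) dt.
Integrating by parts twice (tabular method), an antiderivative of (2*t**2 + 2*t + 2) cos(7*pi*t/3) is 6*t**2*sin(7*pi*t/3)/(7*pi) + 6*t*sin(7*pi*t/3)/(7*pi) + 36*t*cos(7*pi*t/3)/(49*pi**2) - 108*sin(7*pi*t/3)/(343*pi**3) + 6*sin(7*pi*t/3)/(7*pi) + 18*cos(7*pi*t/3)/(49*pi**2); evaluating from -3 to 3: ∫_{-3}^{3} (2*t**2 + 2*t + 2) cos(7*pi*t/3) dt = (-18/(7*pi**2)) - (90/(49*pi**2)) = -216/(49*pi**2).
Hence a_7 = (1/3)·(-216/(49*pi**2)) = -72/(49*pi**2).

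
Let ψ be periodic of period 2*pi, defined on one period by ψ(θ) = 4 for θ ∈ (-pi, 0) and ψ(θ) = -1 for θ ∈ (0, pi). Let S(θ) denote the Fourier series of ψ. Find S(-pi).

At θ = -pi the one-sided limits are ψ(-pi^-) = -1 and ψ(-pi^+) = 4.
By Dirichlet's theorem the series converges to their average, [(-1) + (4)]/2 = 3/2.

3/2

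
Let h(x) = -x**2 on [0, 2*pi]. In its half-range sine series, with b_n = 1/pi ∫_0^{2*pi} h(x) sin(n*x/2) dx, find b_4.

b_4 = 1/pi ∫_0^{2*pi} (-x**2) sin(2*x) dx.
Integrating by parts twice (tabular method), an antiderivative of (-x**2) sin(2*x) is x**2*cos(2*x)/2 - x*sin(2*x)/2 - cos(2*x)/4; evaluating from 0 to 2*pi: ∫_{0}^{2*pi} (-x**2) sin(2*x) dx = (-1/4 + 2*pi**2) - (-1/4) = 2*pi**2.
Hence b_4 = (1/pi)·(2*pi**2) = 2*pi.

2*pi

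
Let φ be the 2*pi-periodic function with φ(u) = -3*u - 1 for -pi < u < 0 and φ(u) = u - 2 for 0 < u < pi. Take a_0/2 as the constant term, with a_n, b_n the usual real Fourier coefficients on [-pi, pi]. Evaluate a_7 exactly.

a_7 = 1/pi ∫_{-pi}^{pi} φ(u) cos(7*u) du.
Split the integral at the breakpoints.
Integrating by parts (boundary term plus one more integral), an antiderivative of (-3*u - 1) cos(7*u) is -3*u*sin(7*u)/7 - sin(7*u)/7 - 3*cos(7*u)/49; evaluating from -pi to 0: ∫_{-pi}^{0} (-3*u - 1) cos(7*u) du = (-3/49) - (3/49) = -6/49.
Integrating by parts (boundary term plus one more integral), an antiderivative of (u - 2) cos(7*u) is u*sin(7*u)/7 - 2*sin(7*u)/7 + cos(7*u)/49; evaluating from 0 to pi: ∫_{0}^{pi} (u - 2) cos(7*u) du = (-1/49) - (1/49) = -2/49.
Summing the pieces and multiplying by (1/pi) gives a_7 = -8/(49*pi).

-8/(49*pi)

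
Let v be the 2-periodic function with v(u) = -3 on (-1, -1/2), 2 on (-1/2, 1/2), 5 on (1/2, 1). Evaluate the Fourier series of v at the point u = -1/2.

At u = -1/2 the one-sided limits are v(-1/2^-) = -3 and v(-1/2^+) = 2.
By Dirichlet's theorem the series converges to their average, [(-3) + (2)]/2 = -1/2.

-1/2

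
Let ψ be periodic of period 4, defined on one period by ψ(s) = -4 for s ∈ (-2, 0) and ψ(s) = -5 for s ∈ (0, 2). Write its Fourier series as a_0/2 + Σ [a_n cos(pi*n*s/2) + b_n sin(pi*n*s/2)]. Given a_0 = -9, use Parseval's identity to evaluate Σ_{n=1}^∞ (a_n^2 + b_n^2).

1/2

Parseval: a_0^2/2 + Σ_{n≥1} (a_n^2+b_n^2) = 1/2 ∫_{-2}^{2} ψ(s)^2 ds = 41.
Subtract a_0^2/2 = 81/2: Σ (a_n^2+b_n^2) = 1/2.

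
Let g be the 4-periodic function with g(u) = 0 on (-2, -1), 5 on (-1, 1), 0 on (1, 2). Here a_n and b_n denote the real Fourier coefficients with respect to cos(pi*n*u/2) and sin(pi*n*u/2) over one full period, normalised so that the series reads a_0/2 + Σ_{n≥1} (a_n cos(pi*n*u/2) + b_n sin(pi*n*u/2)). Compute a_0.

5

a_0 = 1/2 ∫_{-2}^{2} g(u) du = 1/2 · (10) = 5.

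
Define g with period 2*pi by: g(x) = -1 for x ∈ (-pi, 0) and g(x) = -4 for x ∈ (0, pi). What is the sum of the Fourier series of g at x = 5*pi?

-5/2

x = 5*pi differs from x = pi by 2 full period(s), and the series is 2*pi-periodic.
At x = pi the one-sided limits are g(pi^-) = -4 and g(pi^+) = -1.
By Dirichlet's theorem the series converges to their average, [(-4) + (-1)]/2 = -5/2.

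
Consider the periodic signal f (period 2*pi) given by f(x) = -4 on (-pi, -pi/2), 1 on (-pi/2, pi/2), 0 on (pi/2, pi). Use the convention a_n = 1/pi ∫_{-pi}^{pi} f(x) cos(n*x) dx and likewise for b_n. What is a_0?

a_0 = 1/pi ∫_{-pi}^{pi} f(x) dx = 1/pi · (-pi) = -1.

-1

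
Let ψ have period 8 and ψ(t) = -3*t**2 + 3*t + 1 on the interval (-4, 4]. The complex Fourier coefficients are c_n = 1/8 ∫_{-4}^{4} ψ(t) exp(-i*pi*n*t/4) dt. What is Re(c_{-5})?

96/(25*pi**2)

Since ψ is real-valued, Re(c_{-5}) = 1/8 ∫_{-4}^{4} ψ(t) cos(-5*pi*t/4) dt = a_{5}/2.
Integrating by parts twice (tabular method), an antiderivative of (-3*t**2 + 3*t + 1) cos(-5*pi*t/4) is -12*t**2*sin(5*pi*t/4)/(5*pi) + 12*t*sin(5*pi*t/4)/(5*pi) - 96*t*cos(5*pi*t/4)/(25*pi**2) + 384*sin(5*pi*t/4)/(125*pi**3) + 4*sin(5*pi*t/4)/(5*pi) + 48*cos(5*pi*t/4)/(25*pi**2); evaluating from -4 to 4: ∫_{-4}^{4} (-3*t**2 + 3*t + 1) cos(-5*pi*t/4) dt = (336/(25*pi**2)) - (-432/(25*pi**2)) = 768/(25*pi**2).
Hence Re(c_{-5}) = (1/8)·(768/(25*pi**2)) = 96/(25*pi**2).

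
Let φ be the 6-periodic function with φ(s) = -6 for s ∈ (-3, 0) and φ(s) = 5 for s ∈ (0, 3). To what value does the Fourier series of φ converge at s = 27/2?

s = 27/2 differs from s = 3/2 by 2 full period(s), and the series is 6-periodic.
φ is continuous at s = 3/2 with value 5, so the series converges to 5 there.

5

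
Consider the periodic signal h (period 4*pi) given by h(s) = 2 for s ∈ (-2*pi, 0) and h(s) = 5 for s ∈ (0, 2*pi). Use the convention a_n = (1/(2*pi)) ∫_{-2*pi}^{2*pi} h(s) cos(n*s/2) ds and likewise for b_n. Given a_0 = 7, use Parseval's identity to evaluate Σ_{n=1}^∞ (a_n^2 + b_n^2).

9/2

Parseval: a_0^2/2 + Σ_{n≥1} (a_n^2+b_n^2) = (1/(2*pi)) ∫_{-2*pi}^{2*pi} h(s)^2 ds = 29.
Subtract a_0^2/2 = 49/2: Σ (a_n^2+b_n^2) = 9/2.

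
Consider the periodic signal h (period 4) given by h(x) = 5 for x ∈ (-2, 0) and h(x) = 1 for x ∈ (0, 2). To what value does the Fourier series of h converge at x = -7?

1

x = -7 differs from x = 1 by -2 full period(s), and the series is 4-periodic.
h is continuous at x = 1 with value 1, so the series converges to 1 there.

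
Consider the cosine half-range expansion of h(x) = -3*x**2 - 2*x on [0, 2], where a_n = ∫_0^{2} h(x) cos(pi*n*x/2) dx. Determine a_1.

64/pi**2

a_1 = ∫_0^{2} (-3*x**2 - 2*x) cos(pi*x/2) dx.
Integrating by parts twice (tabular method), an antiderivative of (-3*x**2 - 2*x) cos(pi*x/2) is -6*x**2*sin(pi*x/2)/pi - 4*x*sin(pi*x/2)/pi - 24*x*cos(pi*x/2)/pi**2 + 48*sin(pi*x/2)/pi**3 - 8*cos(pi*x/2)/pi**2; evaluating from 0 to 2: ∫_{0}^{2} (-3*x**2 - 2*x) cos(pi*x/2) dx = (56/pi**2) - (-8/pi**2) = 64/pi**2.
Hence a_1 = 64/pi**2.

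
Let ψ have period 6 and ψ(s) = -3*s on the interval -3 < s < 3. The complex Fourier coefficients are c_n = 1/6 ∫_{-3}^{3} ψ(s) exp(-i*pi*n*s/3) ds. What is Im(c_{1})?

Since ψ is real-valued, Im(c_{1}) = -1/6 ∫_{-3}^{3} ψ(s) sin(pi*s/3) ds = -b_{1}/2.
ψ is odd and sin(pi*s/3) is odd, so the integrand is even: ∫_{-3}^{3} ψ(s) sin(pi*s/3) ds = 2∫_0^{3} ψ(s) sin(pi*s/3) ds.
Integrating by parts (boundary term plus one more integral), an antiderivative of (-3*s) sin(pi*s/3) is 9*s*cos(pi*s/3)/pi - 27*sin(pi*s/3)/pi**2; evaluating from 0 to 3: ∫_{0}^{3} (-3*s) sin(pi*s/3) ds = (-27/pi) - (0) = -27/pi.
So ∫_{-3}^{3} ψ(s) sin(pi*s/3) ds = -54/pi.
Hence Im(c_{1}) = (-1/6)·(-54/pi) = 9/pi.

9/pi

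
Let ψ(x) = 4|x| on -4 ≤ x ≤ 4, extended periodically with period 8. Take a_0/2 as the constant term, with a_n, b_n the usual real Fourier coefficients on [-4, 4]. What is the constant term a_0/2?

8

a_0 = 1/4 ∫_{-4}^{4} ψ(x) dx = 1/4 · (64) = 16.
So the constant term a_0/2 = 8.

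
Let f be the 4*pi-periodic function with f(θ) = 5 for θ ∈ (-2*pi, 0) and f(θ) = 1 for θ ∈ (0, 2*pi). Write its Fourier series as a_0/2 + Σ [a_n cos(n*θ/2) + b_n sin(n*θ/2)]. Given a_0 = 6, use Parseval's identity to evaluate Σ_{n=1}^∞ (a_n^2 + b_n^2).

Parseval: a_0^2/2 + Σ_{n≥1} (a_n^2+b_n^2) = (1/(2*pi)) ∫_{-2*pi}^{2*pi} f(θ)^2 dθ = 26.
Subtract a_0^2/2 = 18: Σ (a_n^2+b_n^2) = 8.

8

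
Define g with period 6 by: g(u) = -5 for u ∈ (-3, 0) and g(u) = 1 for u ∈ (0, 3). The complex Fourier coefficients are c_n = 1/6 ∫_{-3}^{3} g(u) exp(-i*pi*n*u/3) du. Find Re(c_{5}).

Since g is real-valued, Re(c_{5}) = 1/6 ∫_{-3}^{3} g(u) cos(5*pi*u/3) du = a_{5}/2.
Split the integral at the breakpoints.
Directly, an antiderivative of (-5) cos(5*pi*u/3) is -3*sin(5*pi*u/3)/pi; evaluating from -3 to 0: ∫_{-3}^{0} (-5) cos(5*pi*u/3) du = (0) - (0) = 0.
Directly, an antiderivative of (1) cos(5*pi*u/3) is 3*sin(5*pi*u/3)/(5*pi); evaluating from 0 to 3: ∫_{0}^{3} (1) cos(5*pi*u/3) du = (0) - (0) = 0.
So ∫_{-3}^{3} g(u) cos(5*pi*u/3) du = 0.
Hence Re(c_{5}) = (1/6)·(0) = 0.

0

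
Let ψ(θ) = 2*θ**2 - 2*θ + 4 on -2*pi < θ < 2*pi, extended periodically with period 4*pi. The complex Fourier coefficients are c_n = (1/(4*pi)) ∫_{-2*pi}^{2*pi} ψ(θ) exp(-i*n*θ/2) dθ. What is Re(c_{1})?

Since ψ is real-valued, Re(c_{1}) = (1/(4*pi)) ∫_{-2*pi}^{2*pi} ψ(θ) cos(θ/2) dθ = a_{1}/2.
Integrating by parts twice (tabular method), an antiderivative of (2*θ**2 - 2*θ + 4) cos(θ/2) is 4*θ**2*sin(θ/2) - 4*θ*sin(θ/2) + 16*θ*cos(θ/2) - 24*sin(θ/2) - 8*cos(θ/2); evaluating from -2*pi to 2*pi: ∫_{-2*pi}^{2*pi} (2*θ**2 - 2*θ + 4) cos(θ/2) dθ = (8 - 32*pi) - (8 + 32*pi) = -64*pi.
Hence Re(c_{1}) = (1/(4*pi))·(-64*pi) = -16.

-16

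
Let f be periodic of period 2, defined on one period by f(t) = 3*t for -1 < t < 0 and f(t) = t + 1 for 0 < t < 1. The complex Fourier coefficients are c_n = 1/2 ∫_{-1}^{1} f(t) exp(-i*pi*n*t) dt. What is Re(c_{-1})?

2/pi**2

Since f is real-valued, Re(c_{-1}) = 1/2 ∫_{-1}^{1} f(t) cos(-pi*t) dt = a_{1}/2.
Split the integral at the breakpoints.
Integrating by parts (boundary term plus one more integral), an antiderivative of (3*t) cos(-pi*t) is 3*t*sin(pi*t)/pi + 3*cos(pi*t)/pi**2; evaluating from -1 to 0: ∫_{-1}^{0} (3*t) cos(-pi*t) dt = (3/pi**2) - (-3/pi**2) = 6/pi**2.
Integrating by parts (boundary term plus one more integral), an antiderivative of (t + 1) cos(-pi*t) is t*sin(pi*t)/pi + sin(pi*t)/pi + cos(pi*t)/pi**2; evaluating from 0 to 1: ∫_{0}^{1} (t + 1) cos(-pi*t) dt = (-1/pi**2) - (pi**(-2)) = -2/pi**2.
So ∫_{-1}^{1} f(t) cos(-pi*t) dt = 4/pi**2.
Hence Re(c_{-1}) = (1/2)·(4/pi**2) = 2/pi**2.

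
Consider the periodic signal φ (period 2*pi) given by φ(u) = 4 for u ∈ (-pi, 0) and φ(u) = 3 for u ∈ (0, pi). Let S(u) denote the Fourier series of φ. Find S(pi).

At u = pi the one-sided limits are φ(pi^-) = 3 and φ(pi^+) = 4.
By Dirichlet's theorem the series converges to their average, [(3) + (4)]/2 = 7/2.

7/2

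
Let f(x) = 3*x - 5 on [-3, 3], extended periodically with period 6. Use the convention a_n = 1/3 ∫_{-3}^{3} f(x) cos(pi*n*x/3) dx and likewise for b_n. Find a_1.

a_1 = 1/3 ∫_{-3}^{3} f(x) cos(pi*x/3) dx.
Integrating by parts (boundary term plus one more integral), an antiderivative of (3*x - 5) cos(pi*x/3) is 9*x*sin(pi*x/3)/pi - 15*sin(pi*x/3)/pi + 27*cos(pi*x/3)/pi**2; evaluating from -3 to 3: ∫_{-3}^{3} (3*x - 5) cos(pi*x/3) dx = (-27/pi**2) - (-27/pi**2) = 0.
Hence a_1 = (1/3)·(0) = 0.

0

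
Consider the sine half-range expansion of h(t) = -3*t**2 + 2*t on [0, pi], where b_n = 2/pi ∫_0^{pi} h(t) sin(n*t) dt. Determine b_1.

-6*pi + 4 + 24/pi

b_1 = 2/pi ∫_0^{pi} (-3*t**2 + 2*t) sin(t) dt.
Integrating by parts twice (tabular method), an antiderivative of (-3*t**2 + 2*t) sin(t) is 3*t**2*cos(t) - 6*t*sin(t) - 2*t*cos(t) + 2*sin(t) - 6*cos(t); evaluating from 0 to pi: ∫_{0}^{pi} (-3*t**2 + 2*t) sin(t) dt = (-3*pi**2 + 6 + 2*pi) - (-6) = -3*pi**2 + 2*pi + 12.
Hence b_1 = (2/pi)·(-3*pi**2 + 2*pi + 12) = -6*pi + 4 + 24/pi.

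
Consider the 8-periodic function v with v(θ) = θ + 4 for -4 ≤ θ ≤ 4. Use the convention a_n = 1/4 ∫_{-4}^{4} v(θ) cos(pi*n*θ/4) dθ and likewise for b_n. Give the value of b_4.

b_4 = 1/4 ∫_{-4}^{4} v(θ) sin(pi*θ) dθ.
Integrating by parts (boundary term plus one more integral), an antiderivative of (θ + 4) sin(pi*θ) is -θ*cos(pi*θ)/pi + sin(pi*θ)/pi**2 - 4*cos(pi*θ)/pi; evaluating from -4 to 4: ∫_{-4}^{4} (θ + 4) sin(pi*θ) dθ = (-8/pi) - (0) = -8/pi.
Hence b_4 = (1/4)·(-8/pi) = -2/pi.

-2/pi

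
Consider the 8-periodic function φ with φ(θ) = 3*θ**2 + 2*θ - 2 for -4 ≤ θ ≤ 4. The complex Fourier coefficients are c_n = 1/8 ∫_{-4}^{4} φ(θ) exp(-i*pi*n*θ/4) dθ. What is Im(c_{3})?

Since φ is real-valued, Im(c_{3}) = -1/8 ∫_{-4}^{4} φ(θ) sin(3*pi*θ/4) dθ = -b_{3}/2.
Integrating by parts twice (tabular method), an antiderivative of (3*θ**2 + 2*θ - 2) sin(3*pi*θ/4) is -4*θ**2*cos(3*pi*θ/4)/pi + 32*θ*sin(3*pi*θ/4)/(3*pi**2) - 8*θ*cos(3*pi*θ/4)/(3*pi) + 32*sin(3*pi*θ/4)/(9*pi**2) + 128*cos(3*pi*θ/4)/(9*pi**3) + 8*cos(3*pi*θ/4)/(3*pi); evaluating from -4 to 4: ∫_{-4}^{4} (3*θ**2 + 2*θ - 2) sin(3*pi*θ/4) dθ = (-128/(9*pi**3) + 72/pi) - (8*(-16 + 57*pi**2)/(9*pi**3)) = 64/(3*pi).
Hence Im(c_{3}) = (-1/8)·(64/(3*pi)) = -8/(3*pi).

-8/(3*pi)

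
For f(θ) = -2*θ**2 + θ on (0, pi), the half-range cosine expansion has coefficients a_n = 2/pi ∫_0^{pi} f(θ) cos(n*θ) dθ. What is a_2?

-2

a_2 = 2/pi ∫_0^{pi} (-2*θ**2 + θ) cos(2*θ) dθ.
Integrating by parts twice (tabular method), an antiderivative of (-2*θ**2 + θ) cos(2*θ) is -θ**2*sin(2*θ) + θ*sin(2*θ)/2 - θ*cos(2*θ) + sin(2*θ)/2 + cos(2*θ)/4; evaluating from 0 to pi: ∫_{0}^{pi} (-2*θ**2 + θ) cos(2*θ) dθ = (1/4 - pi) - (1/4) = -pi.
Hence a_2 = (2/pi)·(-pi) = -2.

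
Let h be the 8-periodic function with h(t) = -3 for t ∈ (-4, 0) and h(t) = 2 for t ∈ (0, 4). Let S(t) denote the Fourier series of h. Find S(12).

t = 12 differs from t = -4 by 2 full period(s), and the series is 8-periodic.
At t = -4 the one-sided limits are h(-4^-) = 2 and h(-4^+) = -3.
By Dirichlet's theorem the series converges to their average, [(2) + (-3)]/2 = -1/2.

-1/2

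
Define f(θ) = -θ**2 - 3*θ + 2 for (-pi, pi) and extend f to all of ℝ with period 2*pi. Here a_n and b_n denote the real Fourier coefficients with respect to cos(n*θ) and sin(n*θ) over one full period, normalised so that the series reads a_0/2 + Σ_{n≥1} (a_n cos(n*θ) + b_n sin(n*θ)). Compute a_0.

a_0 = 1/pi ∫_{-pi}^{pi} f(θ) dθ = 1/pi · (2*pi*(6 - pi**2)/3) = 4 - 2*pi**2/3.

4 - 2*pi**2/3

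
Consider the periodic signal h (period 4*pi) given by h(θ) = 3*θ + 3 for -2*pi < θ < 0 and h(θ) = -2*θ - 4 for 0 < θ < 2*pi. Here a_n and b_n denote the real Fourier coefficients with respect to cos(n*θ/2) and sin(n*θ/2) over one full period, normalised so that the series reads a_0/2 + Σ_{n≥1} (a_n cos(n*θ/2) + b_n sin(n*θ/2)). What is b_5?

b_5 = (1/(2*pi)) ∫_{-2*pi}^{2*pi} h(θ) sin(5*θ/2) dθ.
Split the integral at the breakpoints.
Integrating by parts (boundary term plus one more integral), an antiderivative of (3*θ + 3) sin(5*θ/2) is -6*θ*cos(5*θ/2)/5 + 12*sin(5*θ/2)/25 - 6*cos(5*θ/2)/5; evaluating from -2*pi to 0: ∫_{-2*pi}^{0} (3*θ + 3) sin(5*θ/2) dθ = (-6/5) - (6/5 - 12*pi/5) = -12/5 + 12*pi/5.
Integrating by parts (boundary term plus one more integral), an antiderivative of (-2*θ - 4) sin(5*θ/2) is 4*θ*cos(5*θ/2)/5 - 8*sin(5*θ/2)/25 + 8*cos(5*θ/2)/5; evaluating from 0 to 2*pi: ∫_{0}^{2*pi} (-2*θ - 4) sin(5*θ/2) dθ = (-8*pi/5 - 8/5) - (8/5) = -8*pi/5 - 16/5.
Summing the pieces and multiplying by (1/(2*pi)) gives b_5 = 2*(-7 + pi)/(5*pi).

2*(-7 + pi)/(5*pi)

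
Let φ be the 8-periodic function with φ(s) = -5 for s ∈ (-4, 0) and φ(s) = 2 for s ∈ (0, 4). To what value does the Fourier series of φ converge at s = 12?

s = 12 differs from s = -4 by 2 full period(s), and the series is 8-periodic.
At s = -4 the one-sided limits are φ(-4^-) = 2 and φ(-4^+) = -5.
By Dirichlet's theorem the series converges to their average, [(2) + (-5)]/2 = -3/2.

-3/2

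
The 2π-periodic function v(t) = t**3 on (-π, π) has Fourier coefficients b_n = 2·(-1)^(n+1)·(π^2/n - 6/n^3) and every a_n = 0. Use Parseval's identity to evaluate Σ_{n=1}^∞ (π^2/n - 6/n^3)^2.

pi**6/14

Parseval: Σ b_n^2 = (1/π) ∫_{-π}^{π} v(t)^2 dt = 2*pi**6/7.
b_n^2 = 4·(π^2/n - 6/n^3)^2, so the sum equals (2*pi**6/7)/4 = pi**6/14.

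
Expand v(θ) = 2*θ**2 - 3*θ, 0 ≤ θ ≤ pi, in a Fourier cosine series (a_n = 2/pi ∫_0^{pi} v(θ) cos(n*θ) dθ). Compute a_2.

2

a_2 = 2/pi ∫_0^{pi} (2*θ**2 - 3*θ) cos(2*θ) dθ.
Integrating by parts twice (tabular method), an antiderivative of (2*θ**2 - 3*θ) cos(2*θ) is θ**2*sin(2*θ) - 3*θ*sin(2*θ)/2 + θ*cos(2*θ) - sin(2*θ)/2 - 3*cos(2*θ)/4; evaluating from 0 to pi: ∫_{0}^{pi} (2*θ**2 - 3*θ) cos(2*θ) dθ = (-3/4 + pi) - (-3/4) = pi.
Hence a_2 = (2/pi)·(pi) = 2.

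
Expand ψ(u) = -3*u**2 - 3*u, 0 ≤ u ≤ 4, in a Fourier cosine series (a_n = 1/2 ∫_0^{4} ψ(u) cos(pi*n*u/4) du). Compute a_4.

a_4 = 1/2 ∫_0^{4} (-3*u**2 - 3*u) cos(pi*u) du.
Integrating by parts twice (tabular method), an antiderivative of (-3*u**2 - 3*u) cos(pi*u) is -3*u**2*sin(pi*u)/pi - 3*u*sin(pi*u)/pi - 6*u*cos(pi*u)/pi**2 + 6*sin(pi*u)/pi**3 - 3*cos(pi*u)/pi**2; evaluating from 0 to 4: ∫_{0}^{4} (-3*u**2 - 3*u) cos(pi*u) du = (-27/pi**2) - (-3/pi**2) = -24/pi**2.
Hence a_4 = (1/2)·(-24/pi**2) = -12/pi**2.

-12/pi**2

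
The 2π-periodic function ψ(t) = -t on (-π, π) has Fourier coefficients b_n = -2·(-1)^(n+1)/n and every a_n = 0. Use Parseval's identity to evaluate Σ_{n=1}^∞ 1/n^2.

Parseval: Σ b_n^2 = (1/π) ∫_{-π}^{π} ψ(t)^2 dt = 2*pi**2/3.
Σ b_n^2 = Σ 4/n^2, so Σ 1/n^2 = (2*pi**2/3)/4 = pi**2/6.

pi**2/6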